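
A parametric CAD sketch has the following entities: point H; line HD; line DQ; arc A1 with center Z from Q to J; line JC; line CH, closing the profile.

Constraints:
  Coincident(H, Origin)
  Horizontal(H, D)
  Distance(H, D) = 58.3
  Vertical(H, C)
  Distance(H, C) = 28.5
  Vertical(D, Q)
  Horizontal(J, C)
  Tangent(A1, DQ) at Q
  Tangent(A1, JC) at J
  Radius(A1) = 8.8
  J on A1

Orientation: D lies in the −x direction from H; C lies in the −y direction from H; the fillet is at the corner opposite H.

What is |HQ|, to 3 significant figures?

61.5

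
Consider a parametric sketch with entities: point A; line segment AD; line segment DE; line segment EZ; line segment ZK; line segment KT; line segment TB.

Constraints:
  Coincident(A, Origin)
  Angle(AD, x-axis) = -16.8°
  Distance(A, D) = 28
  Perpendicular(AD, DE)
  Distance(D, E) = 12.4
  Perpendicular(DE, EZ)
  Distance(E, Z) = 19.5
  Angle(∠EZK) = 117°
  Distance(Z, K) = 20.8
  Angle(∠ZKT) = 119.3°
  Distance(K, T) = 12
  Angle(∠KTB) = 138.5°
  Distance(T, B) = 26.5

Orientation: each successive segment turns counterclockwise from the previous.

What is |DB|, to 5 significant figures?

23.128

A is at the origin; AD runs at -16.8° with length 28.0, so D = (26.805, -8.0929). AD ⟂ DE, so DE runs at 73.200°; with |DE| = 12.4, E = (30.389, 3.7779). DE ⟂ EZ, so EZ runs at 163.20°; with |EZ| = 19.5, Z = (11.721, 9.4140). ∠EZK = 117.0° gives ZK at -133.80° from the x-axis; with |ZK| = 20.8, K = (-2.6754, -5.5986). ∠ZKT = 119.3° gives KT at -73.100° from the x-axis; with |KT| = 12.0, T = (0.81306, -17.080). ∠KTB = 138.5° gives TB at -31.600° from the x-axis; with |TB| = 26.5, B = (23.384, -30.966). Then |DB| = |B − D| = 23.128.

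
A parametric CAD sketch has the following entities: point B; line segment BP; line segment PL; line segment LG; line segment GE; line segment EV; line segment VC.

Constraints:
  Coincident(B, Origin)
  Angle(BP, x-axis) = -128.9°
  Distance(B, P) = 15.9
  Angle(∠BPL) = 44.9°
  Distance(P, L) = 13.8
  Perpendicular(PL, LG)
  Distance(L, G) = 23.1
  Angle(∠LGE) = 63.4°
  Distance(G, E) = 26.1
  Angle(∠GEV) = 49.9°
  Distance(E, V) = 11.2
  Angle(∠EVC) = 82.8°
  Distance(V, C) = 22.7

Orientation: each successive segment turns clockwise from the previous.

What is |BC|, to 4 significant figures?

18.07

∠GEV = 49.9° gives EV at 119.3° from the x-axis; with |EV| = 11.2, V = (-3.118, -10.90). ∠EVC = 82.8° gives VC at 22.10° from the x-axis; with |VC| = 22.7, C = (17.91, -2.359). Then |BC| = |C − B| = 18.07.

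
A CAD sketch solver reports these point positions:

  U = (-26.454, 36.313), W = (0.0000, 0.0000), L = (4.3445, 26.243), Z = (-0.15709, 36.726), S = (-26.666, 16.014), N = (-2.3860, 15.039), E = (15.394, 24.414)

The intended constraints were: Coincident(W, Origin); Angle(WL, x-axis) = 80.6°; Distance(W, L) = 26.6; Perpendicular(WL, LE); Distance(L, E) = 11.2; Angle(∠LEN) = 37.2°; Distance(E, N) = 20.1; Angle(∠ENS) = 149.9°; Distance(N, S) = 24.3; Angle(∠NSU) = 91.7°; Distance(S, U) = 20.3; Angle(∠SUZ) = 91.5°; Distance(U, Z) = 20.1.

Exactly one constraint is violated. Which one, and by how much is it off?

Distance(U, Z) = 20.1 — off by 6.20.

W = (0.00, 0.00) ✓; WL at 80.60° ✓; |WL| = 26.60 ✓; ∠(WL, LE) = 90.00° ✓; |LE| = 11.20 ✓; ∠LEN = 37.20° ✓; |EN| = 20.10 ✓; ∠ENS = 149.9° ✓; |NS| = 24.30 ✓; ∠NSU = 91.70° ✓; |SU| = 20.30 ✓; ∠SUZ = 91.50° ✓; |UZ| = 26.30 ✗.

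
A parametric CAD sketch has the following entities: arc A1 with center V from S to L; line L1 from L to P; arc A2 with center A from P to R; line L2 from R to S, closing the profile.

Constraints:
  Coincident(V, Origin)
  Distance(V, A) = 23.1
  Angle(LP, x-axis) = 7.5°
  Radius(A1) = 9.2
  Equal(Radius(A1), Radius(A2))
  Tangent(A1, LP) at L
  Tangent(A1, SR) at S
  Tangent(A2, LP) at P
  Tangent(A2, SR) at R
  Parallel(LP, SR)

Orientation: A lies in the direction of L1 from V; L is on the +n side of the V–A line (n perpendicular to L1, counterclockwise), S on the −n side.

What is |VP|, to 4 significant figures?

24.86

The slot axis is L1's direction at 7.5°, so u = (cos 7.5°, sin 7.5°) = (0.9914, 0.1305) and n = (−sin 7.5°, cos 7.5°) = (-0.1305, 0.9914). V is at the origin and A lies 23.1 along u from V, so A = 23.1·u = (22.90, 3.015). Tangency of A1 to both parallel lines with radius 9.2 puts L and S at V ± 9.2·n: L = (-1.201, 9.121), S = (1.201, -9.121). Equal radii place P and R the same way about A: P = A + 9.2·n = (21.70, 12.14), R = A − 9.2·n = (24.10, -6.106). Then |VP| = |P − V| = 24.86.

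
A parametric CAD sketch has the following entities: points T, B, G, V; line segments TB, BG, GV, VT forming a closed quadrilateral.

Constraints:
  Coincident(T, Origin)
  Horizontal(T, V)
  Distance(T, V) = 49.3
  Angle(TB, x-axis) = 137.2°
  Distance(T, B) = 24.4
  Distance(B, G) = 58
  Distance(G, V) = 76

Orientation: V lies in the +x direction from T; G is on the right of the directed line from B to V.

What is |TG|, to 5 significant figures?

43.786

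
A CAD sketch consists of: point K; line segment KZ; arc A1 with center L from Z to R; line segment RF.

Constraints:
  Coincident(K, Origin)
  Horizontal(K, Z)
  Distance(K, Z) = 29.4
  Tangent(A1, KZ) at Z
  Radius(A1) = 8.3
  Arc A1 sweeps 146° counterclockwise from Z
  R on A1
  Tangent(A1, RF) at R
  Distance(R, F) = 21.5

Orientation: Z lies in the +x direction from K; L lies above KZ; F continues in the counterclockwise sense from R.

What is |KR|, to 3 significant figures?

37.3

K is at the origin; K and Z share the same y with |KZ| = 29.4 and Z on the +x side, so Z = (29.4, 0.00). A1 meets KZ tangentially, so LZ is at right angles to KZ, so L = Z + (0, 8.3) = (29.4, 8.30). On A1, Z sits at bearing -90° from L; a 146° counterclockwise sweep puts R at bearing 56°, so R = L + 8.3·(cos 56°, sin 56°) = (34.0, 15.2). Then |KR| = |R − K| = 37.3.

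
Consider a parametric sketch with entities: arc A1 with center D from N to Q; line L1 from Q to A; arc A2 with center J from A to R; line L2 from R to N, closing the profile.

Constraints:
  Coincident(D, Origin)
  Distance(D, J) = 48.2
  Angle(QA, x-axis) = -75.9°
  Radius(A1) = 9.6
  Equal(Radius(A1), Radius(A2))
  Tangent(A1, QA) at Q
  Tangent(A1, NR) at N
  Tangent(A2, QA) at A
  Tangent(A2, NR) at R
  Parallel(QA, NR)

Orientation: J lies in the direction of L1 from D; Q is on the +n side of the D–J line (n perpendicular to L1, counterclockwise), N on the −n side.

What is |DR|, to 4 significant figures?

49.15

Tangency of A1 to both parallel lines with radius 9.6 puts Q and N at D ± 9.6·n: Q = (9.311, 2.339), N = (-9.311, -2.339). Equal radii place A and R the same way about J: A = J + 9.6·n = (21.05, -44.41), R = J − 9.6·n = (2.431, -49.09). Then |DR| = |R − D| = 49.15.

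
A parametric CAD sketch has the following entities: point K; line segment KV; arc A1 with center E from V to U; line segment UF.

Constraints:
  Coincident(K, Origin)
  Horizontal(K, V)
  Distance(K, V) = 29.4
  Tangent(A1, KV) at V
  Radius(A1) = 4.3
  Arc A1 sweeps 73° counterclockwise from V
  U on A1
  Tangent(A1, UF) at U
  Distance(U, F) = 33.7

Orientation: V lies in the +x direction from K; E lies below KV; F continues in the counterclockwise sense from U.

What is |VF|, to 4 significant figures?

37.93

K is at the origin; KV is horizontal with |KV| = 29.4 and V on the +x side, so V = (29.40, 0.000). The tangent condition forces EV to be normal to KV, so E = V + (0, -4.3) = (29.40, -4.300). On A1, V sits at bearing 90° from E; a 73° counterclockwise sweep puts U at bearing 163°, so U = E + 4.3·(cos 163°, sin 163°) = (25.29, -3.043). The tangent condition forces EU to be normal to UF, so UF runs along (−sin 163°, cos 163°); with |UF| = 33.7, F = (15.43, -35.27). Then |VF| = |F − V| = 37.93.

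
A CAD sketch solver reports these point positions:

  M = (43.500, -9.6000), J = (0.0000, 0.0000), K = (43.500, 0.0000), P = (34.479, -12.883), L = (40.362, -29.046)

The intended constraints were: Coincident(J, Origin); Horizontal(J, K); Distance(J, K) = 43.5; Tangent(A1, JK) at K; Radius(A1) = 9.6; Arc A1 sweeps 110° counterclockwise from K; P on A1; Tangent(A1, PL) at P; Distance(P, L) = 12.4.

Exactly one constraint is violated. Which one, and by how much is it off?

Distance(P, L) = 12.4 — off by 4.80.

J = (0.00, 0.00) ✓; J.y = 0.00, K.y = 0.00 ✓; |JK| = 43.50 ✓; ∠(MK, KJ) = 90.00° ✓; |MK| = 9.600 ✓; bearing(M→P) − bearing(M→K) = 110.0° ✓; |MP| = 9.600 ✓; ∠(MP, PL) = 90.00° ✓; |PL| = 17.20 ✗.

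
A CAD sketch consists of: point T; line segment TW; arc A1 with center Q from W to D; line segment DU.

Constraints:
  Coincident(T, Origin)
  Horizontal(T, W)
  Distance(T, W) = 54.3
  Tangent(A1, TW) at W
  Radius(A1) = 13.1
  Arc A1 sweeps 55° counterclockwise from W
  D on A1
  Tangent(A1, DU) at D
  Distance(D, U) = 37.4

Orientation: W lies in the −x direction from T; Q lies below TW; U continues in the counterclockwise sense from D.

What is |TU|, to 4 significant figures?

93.76

T is at the origin; TW is horizontal with |TW| = 54.3 and W on the −x side, so W = (-54.30, 0.000). The tangent condition forces QW to be normal to TW, so Q = W + (0, -13.1) = (-54.30, -13.10). On A1, W sits at bearing 90° from Q; a 55° counterclockwise sweep puts D at bearing 145°, so D = Q + 13.1·(cos 145°, sin 145°) = (-65.03, -5.586). Since A1 is tangent to DU there, QD ⟂ DU, so DU runs along (−sin 145°, cos 145°); with |DU| = 37.4, U = (-86.48, -36.22). Then |TU| = |U − T| = 93.76.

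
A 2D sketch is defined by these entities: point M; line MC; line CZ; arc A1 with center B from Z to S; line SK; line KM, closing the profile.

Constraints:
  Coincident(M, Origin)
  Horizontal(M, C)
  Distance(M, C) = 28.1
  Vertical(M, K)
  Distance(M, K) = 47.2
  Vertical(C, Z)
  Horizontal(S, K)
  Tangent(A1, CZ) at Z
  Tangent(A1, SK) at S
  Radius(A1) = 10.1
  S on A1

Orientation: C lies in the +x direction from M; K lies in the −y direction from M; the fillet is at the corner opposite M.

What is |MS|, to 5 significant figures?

50.516

M is at the origin; M and C share the same y with |MC| = 28.1 and C on the +x side, so C = (28.100, 0.0000). M and K share the same x with |MK| = 47.2 and K on the −y side, so K = (0.0000, -47.200). The virtual corner opposite M is at (28.100, -47.200). Tangency of A1 to CZ means the radius BZ is perpendicular to CZ and tangency of A1 to SK means the radius BS is perpendicular to SK, with radius 10.1, so the center B sits 10.1 in from both sides at B = (18.000, -37.100). That places the tangent points at Z = (28.100, -37.100) on CZ and S = (18.000, -47.200) on SK. Then |MS| = |S − M| = 50.516.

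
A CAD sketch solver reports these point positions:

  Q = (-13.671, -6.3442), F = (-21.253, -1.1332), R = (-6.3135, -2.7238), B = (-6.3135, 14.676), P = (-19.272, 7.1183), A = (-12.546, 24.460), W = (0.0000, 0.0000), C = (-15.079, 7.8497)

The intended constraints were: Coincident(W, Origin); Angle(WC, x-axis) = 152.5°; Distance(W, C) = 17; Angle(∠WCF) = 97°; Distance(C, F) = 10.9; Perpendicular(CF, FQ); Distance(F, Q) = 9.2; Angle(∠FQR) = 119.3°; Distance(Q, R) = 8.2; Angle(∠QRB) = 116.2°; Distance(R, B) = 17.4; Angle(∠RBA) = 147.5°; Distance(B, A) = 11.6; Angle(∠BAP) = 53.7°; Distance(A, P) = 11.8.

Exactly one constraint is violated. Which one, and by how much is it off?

Distance(A, P) = 11.8 — off by 6.80.

W = (0.00, 0.00) ✓; WC at 152.5° ✓; |WC| = 17.00 ✓; ∠WCF = 97.00° ✓; |CF| = 10.90 ✓; ∠(CF, FQ) = 90.00° ✓; |FQ| = 9.200 ✓; ∠FQR = 119.3° ✓; |QR| = 8.200 ✓; ∠QRB = 116.2° ✓; |RB| = 17.40 ✓; ∠RBA = 147.5° ✓; |BA| = 11.60 ✓; ∠BAP = 53.70° ✓; |AP| = 18.60 ✗.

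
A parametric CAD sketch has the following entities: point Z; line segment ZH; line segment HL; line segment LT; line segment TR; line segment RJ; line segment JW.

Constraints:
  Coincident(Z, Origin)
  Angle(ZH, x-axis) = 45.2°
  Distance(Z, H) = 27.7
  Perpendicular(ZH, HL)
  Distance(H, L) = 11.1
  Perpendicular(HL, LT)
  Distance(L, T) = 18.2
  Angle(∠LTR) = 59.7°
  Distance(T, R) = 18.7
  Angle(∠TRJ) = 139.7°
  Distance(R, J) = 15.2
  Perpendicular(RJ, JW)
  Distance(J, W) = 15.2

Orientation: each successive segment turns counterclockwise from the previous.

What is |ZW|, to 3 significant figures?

38.6

∠TRJ = 139.7° gives RJ at 25.8° from the x-axis; with |RJ| = 15.2, J = (30.6, 16.5). The perpendicularity gives JW at right angles to RJ, so JW runs at 116°; with |JW| = 15.2, W = (24.0, 30.2). Then |ZW| = |W − Z| = 38.6.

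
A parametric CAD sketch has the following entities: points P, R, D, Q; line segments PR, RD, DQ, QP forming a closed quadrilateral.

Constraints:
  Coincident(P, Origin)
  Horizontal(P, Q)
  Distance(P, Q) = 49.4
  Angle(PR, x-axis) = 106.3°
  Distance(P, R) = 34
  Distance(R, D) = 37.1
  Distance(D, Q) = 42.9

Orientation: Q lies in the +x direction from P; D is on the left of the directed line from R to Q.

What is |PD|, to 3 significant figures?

45.8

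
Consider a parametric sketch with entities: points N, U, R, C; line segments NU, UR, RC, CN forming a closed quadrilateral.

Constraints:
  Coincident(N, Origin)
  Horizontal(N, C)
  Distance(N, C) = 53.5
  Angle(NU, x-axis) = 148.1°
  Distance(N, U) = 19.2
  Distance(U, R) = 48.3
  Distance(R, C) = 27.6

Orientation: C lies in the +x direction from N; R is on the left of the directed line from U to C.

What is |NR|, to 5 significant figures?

35.710

Checks: |UR| = 48.30 ✓; |RC| = 27.60 ✓.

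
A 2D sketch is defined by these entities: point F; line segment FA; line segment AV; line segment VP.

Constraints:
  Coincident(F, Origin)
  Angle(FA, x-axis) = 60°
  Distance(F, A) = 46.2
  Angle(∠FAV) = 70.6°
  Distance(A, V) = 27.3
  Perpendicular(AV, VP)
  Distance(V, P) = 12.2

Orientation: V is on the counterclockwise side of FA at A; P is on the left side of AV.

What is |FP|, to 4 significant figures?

33.58

F is at the origin; FA runs at 60.0° with length 46.2, so A = 46.2·(cos 60.0°, sin 60.0°) = (23.10, 40.01). ∠FAV = 70.6°, so AV runs at 60.0° + (180° − 70.6°) = 169.4° from the x-axis; with |AV| = 27.3, V = A + 27.3·(cos 169.4°, sin 169.4°) = (-3.734, 45.03). AV is perpendicular to VP; with |VP| = 12.2 on the left of AV, P = V + 12.2·(-0.1840, -0.9829) = (-5.978, 33.04). Then |FP| = |P − F| = 33.58.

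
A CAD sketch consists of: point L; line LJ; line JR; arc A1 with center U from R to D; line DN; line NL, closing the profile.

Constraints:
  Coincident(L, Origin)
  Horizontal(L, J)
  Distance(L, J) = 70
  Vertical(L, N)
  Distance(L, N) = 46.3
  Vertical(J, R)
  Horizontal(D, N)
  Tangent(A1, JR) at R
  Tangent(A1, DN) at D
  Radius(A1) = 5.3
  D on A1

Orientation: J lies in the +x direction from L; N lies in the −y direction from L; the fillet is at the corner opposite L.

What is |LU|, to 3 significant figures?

76.6

L and N share the same x with |LN| = 46.3 and N on the −y side, so N = (0.00, -46.3). The virtual corner opposite L is at (70.0, -46.3). Since A1 is tangent to JR there, UR ⟂ JR and A1 meets DN tangentially, so UD is at right angles to DN, with radius 5.3, so the center U sits 5.3 in from both sides at U = (64.7, -41.0). Then |LU| = |U − L| = 76.6.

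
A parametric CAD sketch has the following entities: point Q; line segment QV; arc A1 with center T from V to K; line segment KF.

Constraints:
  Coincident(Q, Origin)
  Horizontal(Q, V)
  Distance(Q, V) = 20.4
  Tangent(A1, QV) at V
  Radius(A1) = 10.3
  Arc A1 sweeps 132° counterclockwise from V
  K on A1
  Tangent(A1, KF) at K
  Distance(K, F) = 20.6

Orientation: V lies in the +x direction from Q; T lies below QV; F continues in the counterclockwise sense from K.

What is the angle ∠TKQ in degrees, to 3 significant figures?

84.6°

Since A1 is tangent to QV there, TV ⟂ QV, so T = V + (0, -10.3) = (20.4, -10.3). On A1, V sits at bearing 90° from T; a 132° counterclockwise sweep puts K at bearing 222°, so K = T + 10.3·(cos 222°, sin 222°) = (12.7, -17.2). Then cos ∠TKQ = KT·KQ / (|KT||KQ|), giving 84.6°.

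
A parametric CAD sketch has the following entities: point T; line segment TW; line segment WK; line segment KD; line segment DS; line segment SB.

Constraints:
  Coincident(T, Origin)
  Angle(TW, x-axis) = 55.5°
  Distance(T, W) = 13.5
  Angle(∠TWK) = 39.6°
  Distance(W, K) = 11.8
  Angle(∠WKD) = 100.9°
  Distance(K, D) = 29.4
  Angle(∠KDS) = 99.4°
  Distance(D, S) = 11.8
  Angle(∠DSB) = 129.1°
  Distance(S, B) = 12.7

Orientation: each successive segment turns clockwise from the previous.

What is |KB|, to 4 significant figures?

31.18

T is at the origin; TW runs at 55.5° with length 13.5, so W = (7.646, 11.13). ∠TWK = 39.6° gives WK at -84.90° from the x-axis; with |WK| = 11.8, K = (8.695, -0.6276). ∠WKD = 100.9° gives KD at -164.0° from the x-axis; with |KD| = 29.4, D = (-19.57, -8.731). ∠KDS = 99.4° gives DS at 115.4° from the x-axis; with |DS| = 11.8, S = (-24.63, 1.928). ∠DSB = 129.1° gives SB at 64.50° from the x-axis; with |SB| = 12.7, B = (-19.16, 13.39). Then |KB| = |B − K| = 31.18.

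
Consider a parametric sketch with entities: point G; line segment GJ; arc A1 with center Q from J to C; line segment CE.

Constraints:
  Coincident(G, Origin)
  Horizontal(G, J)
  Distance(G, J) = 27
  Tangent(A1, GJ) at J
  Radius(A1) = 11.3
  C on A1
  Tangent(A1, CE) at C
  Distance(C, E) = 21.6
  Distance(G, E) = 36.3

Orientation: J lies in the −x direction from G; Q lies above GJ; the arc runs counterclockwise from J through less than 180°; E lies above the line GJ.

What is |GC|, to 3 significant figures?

19.3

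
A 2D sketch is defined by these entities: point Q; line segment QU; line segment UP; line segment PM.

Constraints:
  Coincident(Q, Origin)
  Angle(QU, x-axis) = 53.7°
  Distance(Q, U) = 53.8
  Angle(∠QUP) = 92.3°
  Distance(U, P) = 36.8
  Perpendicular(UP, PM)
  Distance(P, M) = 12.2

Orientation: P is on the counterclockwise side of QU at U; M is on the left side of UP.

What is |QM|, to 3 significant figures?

57.0

Q is at the origin; QU runs at 53.7° with length 53.8, so U = 53.8·(cos 53.7°, sin 53.7°) = (31.9, 43.4). ∠QUP = 92.3°, so UP runs at 53.7° + (180° − 92.3°) = 141° from the x-axis; with |UP| = 36.8, P = U + 36.8·(cos 141°, sin 141°) = (3.09, 66.3). UP is perpendicular to PM; with |PM| = 12.2 on the left of UP, M = P + 12.2·(-0.624, -0.782) = (-4.52, 56.8). Then |QM| = |M − Q| = 57.0.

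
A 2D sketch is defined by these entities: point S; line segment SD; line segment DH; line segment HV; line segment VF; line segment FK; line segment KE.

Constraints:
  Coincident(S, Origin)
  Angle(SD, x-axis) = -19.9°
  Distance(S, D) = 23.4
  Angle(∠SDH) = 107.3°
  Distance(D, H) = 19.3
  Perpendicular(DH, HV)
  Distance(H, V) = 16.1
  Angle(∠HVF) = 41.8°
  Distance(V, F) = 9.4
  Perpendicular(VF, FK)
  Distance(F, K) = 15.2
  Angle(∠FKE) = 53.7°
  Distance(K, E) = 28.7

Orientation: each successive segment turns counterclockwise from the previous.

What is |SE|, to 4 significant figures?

34.47

The perpendicularity gives FK at right angles to VF, so FK runs at 11.00°; with |FK| = 15.2, K = (37.56, 10.82). ∠FKE = 53.7° gives KE at 137.3° from the x-axis; with |KE| = 28.7, E = (16.47, 30.28). Then |SE| = |E − S| = 34.47.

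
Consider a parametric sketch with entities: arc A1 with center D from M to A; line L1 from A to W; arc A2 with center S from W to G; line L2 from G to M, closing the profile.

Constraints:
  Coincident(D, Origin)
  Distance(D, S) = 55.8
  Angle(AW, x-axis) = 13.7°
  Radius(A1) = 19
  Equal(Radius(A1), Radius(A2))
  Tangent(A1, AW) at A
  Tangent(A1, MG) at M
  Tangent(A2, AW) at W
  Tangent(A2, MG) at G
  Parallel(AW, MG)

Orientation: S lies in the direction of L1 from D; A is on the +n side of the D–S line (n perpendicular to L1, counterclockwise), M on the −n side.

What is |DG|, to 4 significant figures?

58.95

Tangency of A1 to both parallel lines with radius 19.0 puts A and M at D ± 19.0·n: A = (-4.500, 18.46), M = (4.500, -18.46). Equal radii place W and G the same way about S: W = S + 19.0·n = (49.71, 31.68), G = S − 19.0·n = (58.71, -5.244). Then |DG| = |G − D| = 58.95.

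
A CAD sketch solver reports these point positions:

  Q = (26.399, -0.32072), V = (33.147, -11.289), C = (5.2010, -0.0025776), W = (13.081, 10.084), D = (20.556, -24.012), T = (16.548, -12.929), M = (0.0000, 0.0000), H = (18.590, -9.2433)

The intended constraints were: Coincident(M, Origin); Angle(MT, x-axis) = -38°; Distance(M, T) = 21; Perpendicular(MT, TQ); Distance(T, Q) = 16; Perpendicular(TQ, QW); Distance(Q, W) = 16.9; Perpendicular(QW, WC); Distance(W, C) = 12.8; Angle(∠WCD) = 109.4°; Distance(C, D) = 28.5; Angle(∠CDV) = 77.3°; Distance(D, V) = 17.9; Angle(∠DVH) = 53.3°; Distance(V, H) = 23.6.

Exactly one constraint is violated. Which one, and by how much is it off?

Distance(V, H) = 23.6 — off by 8.90.

M = (0.00, 0.00) ✓; MT at -38.00° ✓; |MT| = 21.00 ✓; ∠(MT, TQ) = 90.00° ✓; |TQ| = 16.00 ✓; ∠(TQ, QW) = 90.00° ✓; |QW| = 16.90 ✓; ∠(QW, WC) = 90.00° ✓; |WC| = 12.80 ✓; ∠WCD = 109.4° ✓; |CD| = 28.50 ✓; ∠CDV = 77.30° ✓; |DV| = 17.90 ✓; ∠DVH = 53.30° ✓; |VH| = 14.70 ✗.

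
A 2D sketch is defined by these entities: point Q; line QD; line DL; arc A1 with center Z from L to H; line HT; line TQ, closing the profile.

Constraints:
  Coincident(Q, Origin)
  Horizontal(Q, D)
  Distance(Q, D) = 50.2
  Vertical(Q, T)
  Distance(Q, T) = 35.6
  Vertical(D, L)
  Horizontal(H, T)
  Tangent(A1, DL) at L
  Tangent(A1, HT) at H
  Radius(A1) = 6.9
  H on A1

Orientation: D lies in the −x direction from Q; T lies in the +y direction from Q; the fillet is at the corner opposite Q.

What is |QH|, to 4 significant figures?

56.06

Q is at the origin; QD is horizontal with |QD| = 50.2 and D on the −x side, so D = (-50.20, 0.000). QT is vertical with |QT| = 35.6 and T on the +y side, so T = (0.000, 35.60). The virtual corner opposite Q is at (-50.20, 35.60). Since A1 is tangent to DL there, ZL ⟂ DL and since A1 is tangent to HT there, ZH ⟂ HT, with radius 6.9, so the center Z sits 6.9 in from both sides at Z = (-43.30, 28.70). That places the tangent points at L = (-50.20, 28.70) on DL and H = (-43.30, 35.60) on HT. Then |QH| = |H − Q| = 56.06.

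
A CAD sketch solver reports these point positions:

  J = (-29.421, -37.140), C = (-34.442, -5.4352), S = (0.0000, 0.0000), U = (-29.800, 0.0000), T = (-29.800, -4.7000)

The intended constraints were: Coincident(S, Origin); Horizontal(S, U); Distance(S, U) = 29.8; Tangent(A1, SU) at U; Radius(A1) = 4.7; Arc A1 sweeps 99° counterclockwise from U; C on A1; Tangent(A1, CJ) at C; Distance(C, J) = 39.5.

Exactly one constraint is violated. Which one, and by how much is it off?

Distance(C, J) = 39.5 — off by 7.40.

S = (0.00, 0.00) ✓; S.y = 0.00, U.y = 0.00 ✓; |SU| = 29.80 ✓; ∠(TU, US) = 90.00° ✓; |TU| = 4.700 ✓; bearing(T→C) − bearing(T→U) = 99.00° ✓; |TC| = 4.700 ✓; ∠(TC, CJ) = 90.00° ✓; |CJ| = 32.10 ✗.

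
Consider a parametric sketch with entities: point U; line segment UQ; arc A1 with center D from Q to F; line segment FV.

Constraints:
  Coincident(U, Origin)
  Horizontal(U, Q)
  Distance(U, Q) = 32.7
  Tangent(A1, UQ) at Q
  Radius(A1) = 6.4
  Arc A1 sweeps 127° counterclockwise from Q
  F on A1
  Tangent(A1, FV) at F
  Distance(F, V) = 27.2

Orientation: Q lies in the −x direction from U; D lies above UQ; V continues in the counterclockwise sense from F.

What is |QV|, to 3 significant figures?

33.9

U is at the origin; U and Q share the same y with |UQ| = 32.7 and Q on the −x side, so Q = (-32.7, 0.00). Tangency of A1 to UQ means the radius DQ is perpendicular to UQ, so D = Q + (0, 6.4) = (-32.7, 6.40). On A1, Q sits at bearing -90° from D; a 127° counterclockwise sweep puts F at bearing 37°, so F = D + 6.4·(cos 37°, sin 37°) = (-27.6, 10.3). Tangency of A1 to FV means the radius DF is perpendicular to FV, so FV runs along (−sin 37°, cos 37°); with |FV| = 27.2, V = (-44.0, 32.0). Then |QV| = |V − Q| = 33.9.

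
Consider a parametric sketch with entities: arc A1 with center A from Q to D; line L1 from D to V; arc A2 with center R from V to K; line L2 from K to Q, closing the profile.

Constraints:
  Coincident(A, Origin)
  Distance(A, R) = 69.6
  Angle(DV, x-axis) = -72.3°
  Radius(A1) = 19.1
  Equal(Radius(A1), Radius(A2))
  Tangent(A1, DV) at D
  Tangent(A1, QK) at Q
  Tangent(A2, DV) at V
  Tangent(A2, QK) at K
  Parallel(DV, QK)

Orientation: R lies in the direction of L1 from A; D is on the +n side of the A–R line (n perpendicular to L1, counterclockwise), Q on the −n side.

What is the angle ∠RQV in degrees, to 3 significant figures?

13.4°

The slot axis is L1's direction at -72.3°, so u = (cos -72.3°, sin -72.3°) = (0.304, -0.953) and n = (−sin -72.3°, cos -72.3°) = (0.953, 0.304). A is at the origin and R lies 69.6 along u from A, so R = 69.6·u = (21.2, -66.3). Tangency of A1 to both parallel lines with radius 19.1 puts D and Q at A ± 19.1·n: D = (18.2, 5.81), Q = (-18.2, -5.81). Equal radii place V and K the same way about R: V = R + 19.1·n = (39.4, -60.5), K = R − 19.1·n = (2.96, -72.1). Then cos ∠RQV = QR·QV / (|QR||QV|), giving 13.4°.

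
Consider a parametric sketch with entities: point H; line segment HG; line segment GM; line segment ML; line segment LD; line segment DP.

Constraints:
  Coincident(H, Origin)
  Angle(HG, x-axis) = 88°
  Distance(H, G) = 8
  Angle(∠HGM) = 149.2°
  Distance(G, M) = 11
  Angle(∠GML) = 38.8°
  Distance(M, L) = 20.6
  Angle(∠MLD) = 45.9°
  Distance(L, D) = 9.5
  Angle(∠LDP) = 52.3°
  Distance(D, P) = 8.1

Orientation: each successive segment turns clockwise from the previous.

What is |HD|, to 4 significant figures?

2.772

H is at the origin; HG runs at 88.0° with length 8.0, so G = (0.2792, 7.995). ∠HGM = 149.2° gives GM at 57.20° from the x-axis; with |GM| = 11.0, M = (6.238, 17.24). ∠GML = 38.8° gives ML at -84.00° from the x-axis; with |ML| = 20.6, L = (8.391, -3.246). ∠MLD = 45.9° gives LD at 141.9° from the x-axis; with |LD| = 9.5, D = (0.9154, 2.616). Then |HD| = |D − H| = 2.772.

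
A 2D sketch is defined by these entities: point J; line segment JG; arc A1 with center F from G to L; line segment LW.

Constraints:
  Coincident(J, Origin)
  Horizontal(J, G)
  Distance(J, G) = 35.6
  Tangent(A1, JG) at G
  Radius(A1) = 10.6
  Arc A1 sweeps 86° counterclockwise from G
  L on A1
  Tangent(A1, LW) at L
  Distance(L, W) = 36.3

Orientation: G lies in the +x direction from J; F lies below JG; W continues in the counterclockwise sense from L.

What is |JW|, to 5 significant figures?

51.270

J is at the origin; JG is horizontal with |JG| = 35.6 and G on the +x side, so G = (35.600, 0.0000). Tangency of A1 to JG means the radius FG is perpendicular to JG, so F = G + (0, -10.6) = (35.600, -10.600). On A1, G sits at bearing 90° from F; an 86° counterclockwise sweep puts L at bearing 176°, so L = F + 10.6·(cos 176°, sin 176°) = (25.026, -9.8606). Tangency of A1 to LW means the radius FL is perpendicular to LW, so LW runs along (−sin 176°, cos 176°); with |LW| = 36.3, W = (22.494, -46.072). Then |JW| = |W − J| = 51.270.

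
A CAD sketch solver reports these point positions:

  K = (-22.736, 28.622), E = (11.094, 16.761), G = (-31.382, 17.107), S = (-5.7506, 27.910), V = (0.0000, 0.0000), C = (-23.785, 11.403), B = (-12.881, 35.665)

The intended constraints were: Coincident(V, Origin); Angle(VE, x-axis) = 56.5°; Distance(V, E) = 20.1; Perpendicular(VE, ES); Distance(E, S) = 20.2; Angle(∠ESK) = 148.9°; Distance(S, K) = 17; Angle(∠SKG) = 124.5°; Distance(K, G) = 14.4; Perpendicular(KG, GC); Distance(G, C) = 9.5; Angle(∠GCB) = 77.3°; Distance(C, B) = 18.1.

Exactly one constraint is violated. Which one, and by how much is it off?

Distance(C, B) = 18.1 — off by 8.50.

V = (0.00, 0.00) ✓; VE at 56.50° ✓; |VE| = 20.10 ✓; ∠(VE, ES) = 90.00° ✓; |ES| = 20.20 ✓; ∠ESK = 148.9° ✓; |SK| = 17.00 ✓; ∠SKG = 124.5° ✓; |KG| = 14.40 ✓; ∠(KG, GC) = 90.00° ✓; |GC| = 9.500 ✓; ∠GCB = 77.30° ✓; |CB| = 26.60 ✗.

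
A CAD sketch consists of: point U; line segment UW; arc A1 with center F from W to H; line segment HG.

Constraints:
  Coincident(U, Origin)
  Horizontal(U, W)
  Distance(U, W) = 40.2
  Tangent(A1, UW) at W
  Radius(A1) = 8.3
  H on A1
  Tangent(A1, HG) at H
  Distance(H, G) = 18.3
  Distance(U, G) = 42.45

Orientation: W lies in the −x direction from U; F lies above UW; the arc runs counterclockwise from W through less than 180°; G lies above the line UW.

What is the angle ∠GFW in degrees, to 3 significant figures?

158°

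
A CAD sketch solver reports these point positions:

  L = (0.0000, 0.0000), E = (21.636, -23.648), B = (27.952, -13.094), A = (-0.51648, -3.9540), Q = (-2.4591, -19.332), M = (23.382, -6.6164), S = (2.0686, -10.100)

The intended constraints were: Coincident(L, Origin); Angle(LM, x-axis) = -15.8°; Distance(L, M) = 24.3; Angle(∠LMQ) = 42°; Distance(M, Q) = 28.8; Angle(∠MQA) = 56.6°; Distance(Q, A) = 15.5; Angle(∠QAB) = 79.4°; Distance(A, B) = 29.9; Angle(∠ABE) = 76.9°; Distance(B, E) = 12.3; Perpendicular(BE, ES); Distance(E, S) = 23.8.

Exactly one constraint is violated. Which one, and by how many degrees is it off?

Perpendicular(BE, ES) — off by 3.80°.

L = (0.00, 0.00) ✓; LM at -15.80° ✓; |LM| = 24.30 ✓; ∠LMQ = 42.00° ✓; |MQ| = 28.80 ✓; ∠MQA = 56.60° ✓; |QA| = 15.50 ✓; ∠QAB = 79.40° ✓; |AB| = 29.90 ✓; ∠ABE = 76.90° ✓; |BE| = 12.30 ✓; ∠(BE, ES) = 93.80° ✗; |ES| = 23.80 ✓.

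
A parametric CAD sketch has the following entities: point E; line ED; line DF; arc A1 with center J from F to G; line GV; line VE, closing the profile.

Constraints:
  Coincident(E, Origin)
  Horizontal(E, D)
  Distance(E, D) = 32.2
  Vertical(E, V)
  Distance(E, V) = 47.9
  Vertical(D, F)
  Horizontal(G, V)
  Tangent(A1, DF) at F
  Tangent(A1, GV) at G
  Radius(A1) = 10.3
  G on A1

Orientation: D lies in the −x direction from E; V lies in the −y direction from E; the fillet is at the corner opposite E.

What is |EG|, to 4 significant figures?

52.67

E is at the origin; ED is horizontal with |ED| = 32.2 and D on the −x side, so D = (-32.20, 0.000). E and V share the same x with |EV| = 47.9 and V on the −y side, so V = (0.000, -47.90). The virtual corner opposite E is at (-32.20, -47.90). Tangency of A1 to DF means the radius JF is perpendicular to DF and the tangent condition forces JG to be normal to GV, with radius 10.3, so the center J sits 10.3 in from both sides at J = (-21.90, -37.60). That places the tangent points at F = (-32.20, -37.60) on DF and G = (-21.90, -47.90) on GV. Then |EG| = |G − E| = 52.67.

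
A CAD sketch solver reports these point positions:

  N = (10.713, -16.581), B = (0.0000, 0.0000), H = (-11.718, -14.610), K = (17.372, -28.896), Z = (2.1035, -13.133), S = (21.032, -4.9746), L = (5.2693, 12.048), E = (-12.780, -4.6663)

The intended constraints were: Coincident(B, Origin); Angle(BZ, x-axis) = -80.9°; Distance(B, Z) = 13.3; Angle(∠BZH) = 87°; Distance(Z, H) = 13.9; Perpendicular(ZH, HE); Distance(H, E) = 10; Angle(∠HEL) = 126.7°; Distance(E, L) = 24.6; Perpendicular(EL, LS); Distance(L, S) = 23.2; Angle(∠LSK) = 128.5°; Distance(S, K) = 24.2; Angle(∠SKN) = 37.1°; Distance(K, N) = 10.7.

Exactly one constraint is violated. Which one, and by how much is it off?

Distance(K, N) = 10.7 — off by 3.30.

B = (0.00, 0.00) ✓; BZ at -80.90° ✓; |BZ| = 13.30 ✓; ∠BZH = 87.00° ✓; |ZH| = 13.90 ✓; ∠(ZH, HE) = 90.00° ✓; |HE| = 10.00 ✓; ∠HEL = 126.7° ✓; |EL| = 24.60 ✓; ∠(EL, LS) = 90.00° ✓; |LS| = 23.20 ✓; ∠LSK = 128.5° ✓; |SK| = 24.20 ✓; ∠SKN = 37.10° ✓; |KN| = 14.00 ✗.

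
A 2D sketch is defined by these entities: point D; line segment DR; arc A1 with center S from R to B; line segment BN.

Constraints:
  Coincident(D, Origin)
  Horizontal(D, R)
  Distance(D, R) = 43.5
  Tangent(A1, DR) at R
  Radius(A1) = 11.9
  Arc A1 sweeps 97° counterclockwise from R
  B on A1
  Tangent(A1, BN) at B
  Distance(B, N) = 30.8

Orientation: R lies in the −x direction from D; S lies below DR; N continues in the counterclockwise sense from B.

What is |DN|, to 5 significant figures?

67.729

D is at the origin; DR is horizontal with |DR| = 43.5 and R on the −x side, so R = (-43.500, 0.0000). A1 meets DR tangentially, so SR is at right angles to DR, so S = R + (0, -11.9) = (-43.500, -11.900). On A1, R sits at bearing 90° from S; a 97° counterclockwise sweep puts B at bearing 187°, so B = S + 11.9·(cos 187°, sin 187°) = (-55.311, -13.350). Since A1 is tangent to BN there, SB ⟂ BN, so BN runs along (−sin 187°, cos 187°); with |BN| = 30.8, N = (-51.558, -43.921). Then |DN| = |N − D| = 67.729.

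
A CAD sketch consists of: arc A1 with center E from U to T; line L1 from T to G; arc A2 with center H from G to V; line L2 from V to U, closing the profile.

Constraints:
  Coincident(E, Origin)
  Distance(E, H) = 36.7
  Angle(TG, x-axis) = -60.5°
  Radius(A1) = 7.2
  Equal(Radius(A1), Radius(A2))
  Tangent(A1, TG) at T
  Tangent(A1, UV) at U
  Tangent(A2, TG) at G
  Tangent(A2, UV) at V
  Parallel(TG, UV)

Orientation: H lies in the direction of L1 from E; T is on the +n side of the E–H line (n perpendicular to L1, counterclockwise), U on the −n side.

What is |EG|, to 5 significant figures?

37.400

The slot axis is L1's direction at -60.5°, so u = (cos -60.5°, sin -60.5°) = (0.49242, -0.87036) and n = (−sin -60.5°, cos -60.5°) = (0.87036, 0.49242). E is at the origin and H lies 36.7 along u from E, so H = 36.7·u = (18.072, -31.942). Tangency of A1 to both parallel lines with radius 7.2 puts T and U at E ± 7.2·n: T = (6.2666, 3.5454), U = (-6.2666, -3.5454). Equal radii place G and V the same way about H: G = H + 7.2·n = (24.339, -28.397), V = H − 7.2·n = (11.805, -35.488). Then |EG| = |G − E| = 37.400.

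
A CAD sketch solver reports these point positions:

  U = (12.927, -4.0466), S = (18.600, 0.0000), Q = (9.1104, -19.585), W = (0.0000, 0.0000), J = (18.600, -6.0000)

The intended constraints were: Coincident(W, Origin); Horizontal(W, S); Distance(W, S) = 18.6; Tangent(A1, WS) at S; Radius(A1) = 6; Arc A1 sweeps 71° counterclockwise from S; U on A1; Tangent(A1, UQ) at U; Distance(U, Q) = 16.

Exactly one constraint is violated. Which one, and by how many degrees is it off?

Tangent(A1, UQ) at U — off by 5.20°.

W = (0.00, 0.00) ✓; W.y = 0.00, S.y = 0.00 ✓; |WS| = 18.60 ✓; ∠(JS, SW) = 90.00° ✓; |JS| = 6.000 ✓; bearing(J→U) − bearing(J→S) = 71.00° ✓; |JU| = 6.000 ✓; ∠(JU, UQ) = 84.80° ✗; |UQ| = 16.00 ✓.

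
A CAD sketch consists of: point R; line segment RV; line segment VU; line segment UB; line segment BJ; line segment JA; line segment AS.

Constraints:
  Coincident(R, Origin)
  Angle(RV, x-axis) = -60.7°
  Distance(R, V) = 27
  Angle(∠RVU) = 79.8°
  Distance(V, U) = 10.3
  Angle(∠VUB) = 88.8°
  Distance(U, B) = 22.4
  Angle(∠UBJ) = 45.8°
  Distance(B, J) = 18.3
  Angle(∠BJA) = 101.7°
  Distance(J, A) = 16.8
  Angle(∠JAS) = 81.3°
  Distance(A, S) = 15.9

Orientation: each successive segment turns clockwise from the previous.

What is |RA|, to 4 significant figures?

31.22

R is at the origin; RV runs at -60.7° with length 27.0, so V = (13.21, -23.55). ∠RVU = 79.8° gives VU at -160.9° from the x-axis; with |VU| = 10.3, U = (3.480, -26.92). ∠VUB = 88.8° gives UB at 107.9° from the x-axis; with |UB| = 22.4, B = (-3.404, -5.601). ∠UBJ = 45.8° gives BJ at -26.30° from the x-axis; with |BJ| = 18.3, J = (13.00, -13.71). ∠BJA = 101.7° gives JA at -104.6° from the x-axis; with |JA| = 16.8, A = (8.767, -29.97). Then |RA| = |A − R| = 31.22.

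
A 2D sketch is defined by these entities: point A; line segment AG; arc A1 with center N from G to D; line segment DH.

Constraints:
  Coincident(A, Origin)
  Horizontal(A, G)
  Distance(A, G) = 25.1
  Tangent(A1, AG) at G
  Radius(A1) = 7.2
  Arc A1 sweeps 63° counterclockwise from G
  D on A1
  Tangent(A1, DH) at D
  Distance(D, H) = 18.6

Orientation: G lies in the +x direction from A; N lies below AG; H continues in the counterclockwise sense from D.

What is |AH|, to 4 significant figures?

22.92

A is at the origin; A and G share the same y with |AG| = 25.1 and G on the +x side, so G = (25.10, 0.000). Tangency of A1 to AG means the radius NG is perpendicular to AG, so N = G + (0, -7.2) = (25.10, -7.200). On A1, G sits at bearing 90° from N; a 63° counterclockwise sweep puts D at bearing 153°, so D = N + 7.2·(cos 153°, sin 153°) = (18.68, -3.931). The tangent condition forces ND to be normal to DH, so DH runs along (−sin 153°, cos 153°); with |DH| = 18.6, H = (10.24, -20.50). Then |AH| = |H − A| = 22.92.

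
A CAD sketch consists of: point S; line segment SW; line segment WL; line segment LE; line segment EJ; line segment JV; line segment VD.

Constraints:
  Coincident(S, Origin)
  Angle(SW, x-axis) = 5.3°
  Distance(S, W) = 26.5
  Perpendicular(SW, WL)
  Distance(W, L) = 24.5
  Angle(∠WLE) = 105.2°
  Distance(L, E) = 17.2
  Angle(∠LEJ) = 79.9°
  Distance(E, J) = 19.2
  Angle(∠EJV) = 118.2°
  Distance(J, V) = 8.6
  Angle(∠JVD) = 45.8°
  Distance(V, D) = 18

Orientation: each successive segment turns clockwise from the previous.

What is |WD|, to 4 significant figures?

27.06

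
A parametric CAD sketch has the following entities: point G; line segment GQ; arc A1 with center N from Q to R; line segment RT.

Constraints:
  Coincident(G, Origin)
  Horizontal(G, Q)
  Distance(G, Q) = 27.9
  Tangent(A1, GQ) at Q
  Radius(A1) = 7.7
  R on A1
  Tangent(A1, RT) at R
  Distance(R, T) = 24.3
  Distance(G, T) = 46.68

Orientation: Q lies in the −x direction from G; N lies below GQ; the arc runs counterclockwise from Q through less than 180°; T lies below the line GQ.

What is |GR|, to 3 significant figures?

36.5

Checks: ∠(NQ, QG) = 90.00° ✓; |NQ| = 7.700 ✓; |NR| = 7.700 ✓; ∠(NR, RT) = 90.00° ✓; |RT| = 24.30 ✓; |GT| = 46.68 ✓.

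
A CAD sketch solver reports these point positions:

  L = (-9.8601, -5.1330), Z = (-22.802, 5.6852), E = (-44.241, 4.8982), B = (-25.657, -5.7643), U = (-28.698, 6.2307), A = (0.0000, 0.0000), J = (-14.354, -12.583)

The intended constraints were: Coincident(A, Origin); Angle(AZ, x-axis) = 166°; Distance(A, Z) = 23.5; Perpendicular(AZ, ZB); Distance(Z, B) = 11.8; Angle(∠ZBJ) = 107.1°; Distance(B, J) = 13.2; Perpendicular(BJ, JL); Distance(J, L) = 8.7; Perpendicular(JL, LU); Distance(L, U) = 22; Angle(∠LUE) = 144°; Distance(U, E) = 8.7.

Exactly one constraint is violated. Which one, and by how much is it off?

Distance(U, E) = 8.7 — off by 6.90.

A = (0.00, 0.00) ✓; AZ at 166.0° ✓; |AZ| = 23.50 ✓; ∠(AZ, ZB) = 90.00° ✓; |ZB| = 11.80 ✓; ∠ZBJ = 107.1° ✓; |BJ| = 13.20 ✓; ∠(BJ, JL) = 90.00° ✓; |JL| = 8.700 ✓; ∠(JL, LU) = 90.00° ✓; |LU| = 22.00 ✓; ∠LUE = 144.0° ✓; |UE| = 15.60 ✗.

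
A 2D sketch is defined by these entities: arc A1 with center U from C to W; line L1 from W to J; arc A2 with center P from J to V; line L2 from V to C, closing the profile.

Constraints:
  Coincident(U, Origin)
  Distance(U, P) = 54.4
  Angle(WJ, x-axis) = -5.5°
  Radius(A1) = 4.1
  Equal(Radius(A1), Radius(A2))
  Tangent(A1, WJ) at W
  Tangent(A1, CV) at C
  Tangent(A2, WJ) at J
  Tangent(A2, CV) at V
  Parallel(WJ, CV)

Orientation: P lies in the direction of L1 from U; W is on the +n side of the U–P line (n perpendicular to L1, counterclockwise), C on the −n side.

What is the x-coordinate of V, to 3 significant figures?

53.8

The slot axis is L1's direction at -5.5°, so u = (cos -5.5°, sin -5.5°) = (0.995, -0.0958) and n = (−sin -5.5°, cos -5.5°) = (0.0958, 0.995). U is at the origin and P lies 54.4 along u from U, so P = 54.4·u = (54.1, -5.21). Tangency of A1 to both parallel lines with radius 4.1 puts W and C at U ± 4.1·n: W = (0.393, 4.08), C = (-0.393, -4.08). Equal radii place J and V the same way about P: J = P + 4.1·n = (54.5, -1.13), V = P − 4.1·n = (53.8, -9.30). So V.x = 53.8.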